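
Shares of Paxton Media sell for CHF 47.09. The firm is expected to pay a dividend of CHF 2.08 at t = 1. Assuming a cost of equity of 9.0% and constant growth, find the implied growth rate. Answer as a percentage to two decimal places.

4.58%

From P₀ = D₁/(r − g), the implied growth is g = r − D₁/P₀.
g = 0.09 − 2.08/47.09 = 0.09 − 0.04417 = 0.04583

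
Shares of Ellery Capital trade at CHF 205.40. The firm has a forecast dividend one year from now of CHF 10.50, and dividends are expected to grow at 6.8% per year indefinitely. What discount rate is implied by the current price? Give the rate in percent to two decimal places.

11.91%

Rearranging the constant-growth DDM: r = D₁/P₀ + g.
r = 10.5000 / 205.40 + 0.068 = 0.05112 + 0.068 = 0.11912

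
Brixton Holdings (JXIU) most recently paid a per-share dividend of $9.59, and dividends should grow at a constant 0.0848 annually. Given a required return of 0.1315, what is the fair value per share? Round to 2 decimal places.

$222.77

Gordon growth model: P₀ = D₁/(r − g). D₁ = 9.59 × (1 + 0.0848) = 10.4032.
P₀ = 10.4032 / (0.1315 − 0.0848) = 10.4032 / 0.0467 = 222.7673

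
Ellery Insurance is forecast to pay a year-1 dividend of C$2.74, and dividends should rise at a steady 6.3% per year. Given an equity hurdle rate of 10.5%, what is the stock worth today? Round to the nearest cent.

C$65.24

Gordon growth model: P₀ = D₁/(r − g), with D₁ = 2.74 given directly.
P₀ = 2.7400 / (0.105 − 0.063) = 2.7400 / 0.042 = 65.2381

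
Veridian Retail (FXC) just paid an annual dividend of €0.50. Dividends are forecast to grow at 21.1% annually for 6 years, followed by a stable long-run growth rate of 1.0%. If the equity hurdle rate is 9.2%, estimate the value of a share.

€15.83

Two-stage DDM. Project D₁…D_6 at 0.211, terminal growth 0.01, discount at r = 0.092.
D_1 = 0.6055
D_2 = 0.7333
D_3 = 0.8880
D_4 = 1.0753
D_5 = 1.3022
D_6 = 1.5770
Terminal value at t=6: TV = D_7/(r−g) = 1.5928/(0.092−0.01) = 19.4242
P₀ = 0.6055/(1+0.092)^1 + 0.7333/(1+0.092)^2 + 0.8880/(1+0.092)^3 + 1.0753/(1+0.092)^4 + 1.3022/(1+0.092)^5 + 1.5770/(1+0.092)^6 + 19.4242/(1+0.092)^6 = 15.8315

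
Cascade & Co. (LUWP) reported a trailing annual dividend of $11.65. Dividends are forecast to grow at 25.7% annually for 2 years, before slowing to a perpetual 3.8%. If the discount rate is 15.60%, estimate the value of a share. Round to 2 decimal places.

Two-stage DDM. Project D₁…D_2 at 0.257, terminal growth 0.038, discount at r = 0.156.
D_1 = 14.6441
D_2 = 18.4076
Terminal value at t=2: TV = D_3/(r−g) = 19.1071/(0.156−0.038) = 161.9242
P₀ = 14.6441/(1+0.156)^1 + 18.4076/(1+0.156)^2 + 161.9242/(1+0.156)^2 = 147.6128

$147.61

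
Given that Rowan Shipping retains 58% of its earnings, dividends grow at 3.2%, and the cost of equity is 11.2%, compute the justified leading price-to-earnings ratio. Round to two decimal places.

Payout ratio b = 1 − 0.58 = 0.42.
Justified leading P/E = b/(r−g) = 0.42/(0.112−0.032) = 5.2500

5.25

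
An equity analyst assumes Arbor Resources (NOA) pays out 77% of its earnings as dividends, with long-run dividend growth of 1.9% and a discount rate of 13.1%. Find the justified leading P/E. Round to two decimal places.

6.88

Justified leading P/E = b/(r−g) = 0.77/(0.131−0.019) = 6.8750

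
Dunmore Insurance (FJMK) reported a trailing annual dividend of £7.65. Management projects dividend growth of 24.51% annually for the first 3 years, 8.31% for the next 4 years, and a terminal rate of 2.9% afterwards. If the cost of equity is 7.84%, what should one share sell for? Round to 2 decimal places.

£327.98

Three-stage DDM. Project D₁…D_7; terminal Gordon value at t=7 with g = 0.029; discount at r = 0.0784.
D_1 = 9.5250
D_2 = 11.8596
D_3 = 14.7664
D_4 = 15.9935
D_5 = 17.3225
D_6 = 18.7620
D_7 = 20.3212
TV_7 = 20.9105/(0.0784−0.029) = 423.2888
P₀ = Σ Dₜ/(1+r)ᵗ + TV_7/(1+r)^7 = 327.9788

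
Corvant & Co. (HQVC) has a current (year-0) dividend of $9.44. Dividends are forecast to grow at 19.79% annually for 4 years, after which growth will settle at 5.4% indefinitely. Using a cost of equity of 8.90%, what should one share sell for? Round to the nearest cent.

$464.40

Two-stage DDM. Project D₁…D_4 at 0.1979, terminal growth 0.054, discount at r = 0.089.
D_1 = 11.3082
D_2 = 13.5461
D_3 = 16.2268
D_4 = 19.4381
Terminal value at t=4: TV = D_5/(r−g) = 20.4878/(0.089−0.054) = 585.3651
P₀ = 11.3082/(1+0.089)^1 + 13.5461/(1+0.089)^2 + 16.2268/(1+0.089)^3 + 19.4381/(1+0.089)^4 + 585.3651/(1+0.089)^4 = 464.4048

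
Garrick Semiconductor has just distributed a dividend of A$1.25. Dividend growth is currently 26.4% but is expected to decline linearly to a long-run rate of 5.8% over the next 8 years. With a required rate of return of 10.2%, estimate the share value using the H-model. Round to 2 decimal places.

A$53.47

H-model: P₀ = D₀[(1+g_L) + H(g_S−g_L)]/(r−g_L), with H = 8/2 = 4.
P₀ = 1.25 × [(1+0.058) + 4×(0.264−0.058)] / (0.102−0.058)
   = 1.25 × 1.8820 / 0.044 = 53.4659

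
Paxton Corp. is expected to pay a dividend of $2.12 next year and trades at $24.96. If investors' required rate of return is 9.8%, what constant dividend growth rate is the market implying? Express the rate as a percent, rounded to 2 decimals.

1.31%

From P₀ = D₁/(r − g), the implied growth is g = r − D₁/P₀.
g = 0.098 − 2.12/24.96 = 0.098 − 0.08494 = 0.01306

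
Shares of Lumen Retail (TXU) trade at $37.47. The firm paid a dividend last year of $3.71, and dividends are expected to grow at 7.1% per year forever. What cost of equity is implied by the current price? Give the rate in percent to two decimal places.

17.70%

Rearranging the constant-growth DDM: r = D₁/P₀ + g.
D₁ = 3.71 × (1 + 0.071) = 3.9734.
r = 3.9734 / 37.47 + 0.071 = 0.10604 + 0.071 = 0.17704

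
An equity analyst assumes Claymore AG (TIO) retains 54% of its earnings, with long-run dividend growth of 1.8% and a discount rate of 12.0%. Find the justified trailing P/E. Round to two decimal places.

4.59

Payout ratio b = 1 − 0.54 = 0.46.
Justified trailing P/E = b(1+g)/(r−g) = 0.46×(1+0.018)/(0.12−0.018) = 4.5910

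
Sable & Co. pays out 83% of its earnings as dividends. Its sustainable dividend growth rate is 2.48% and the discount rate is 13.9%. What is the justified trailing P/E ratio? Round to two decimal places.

Justified trailing P/E = b(1+g)/(r−g) = 0.83×(1+0.0248)/(0.139−0.0248) = 7.4482

7.45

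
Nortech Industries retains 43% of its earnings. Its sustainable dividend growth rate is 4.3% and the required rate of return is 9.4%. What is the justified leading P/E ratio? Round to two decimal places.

Payout ratio b = 1 − 0.43 = 0.57.
Justified leading P/E = b/(r−g) = 0.57/(0.094−0.043) = 11.1765

11.18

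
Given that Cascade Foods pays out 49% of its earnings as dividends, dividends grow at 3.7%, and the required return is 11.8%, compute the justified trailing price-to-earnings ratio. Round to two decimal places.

Justified trailing P/E = b(1+g)/(r−g) = 0.49×(1+0.037)/(0.118−0.037) = 6.2732

6.27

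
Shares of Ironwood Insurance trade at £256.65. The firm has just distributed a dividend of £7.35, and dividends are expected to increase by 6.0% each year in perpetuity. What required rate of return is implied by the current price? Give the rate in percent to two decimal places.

9.04%

Rearranging the constant-growth DDM: r = D₁/P₀ + g.
D₁ = 7.35 × (1 + 0.06) = 7.7910.
r = 7.7910 / 256.65 + 0.06 = 0.03036 + 0.06 = 0.09036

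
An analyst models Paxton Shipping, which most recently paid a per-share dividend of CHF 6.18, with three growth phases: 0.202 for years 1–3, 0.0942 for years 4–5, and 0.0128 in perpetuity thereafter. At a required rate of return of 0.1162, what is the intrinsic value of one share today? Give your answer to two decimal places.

CHF 109.16

Three-stage DDM. Project D₁…D_5; terminal Gordon value at t=5 with g = 0.0128; discount at r = 0.1162.
D_1 = 7.4284
D_2 = 8.9289
D_3 = 10.7325
D_4 = 11.7435
D_5 = 12.8498
TV_5 = 13.0142/(0.1162−0.0128) = 125.8631
P₀ = Σ Dₜ/(1+r)ᵗ + TV_5/(1+r)^5 = 109.1629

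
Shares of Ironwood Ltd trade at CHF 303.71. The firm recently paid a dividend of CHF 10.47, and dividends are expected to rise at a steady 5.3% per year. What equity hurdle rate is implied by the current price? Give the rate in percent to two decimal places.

8.93%

Rearranging the constant-growth DDM: r = D₁/P₀ + g.
D₁ = 10.47 × (1 + 0.053) = 11.0249.
r = 11.0249 / 303.71 + 0.053 = 0.03630 + 0.053 = 0.08930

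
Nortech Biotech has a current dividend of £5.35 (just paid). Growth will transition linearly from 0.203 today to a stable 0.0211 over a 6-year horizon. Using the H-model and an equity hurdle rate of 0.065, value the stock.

£190.94

H-model: P₀ = D₀[(1+g_L) + H(g_S−g_L)]/(r−g_L), with H = 6/2 = 3.
P₀ = 5.35 × [(1+0.0211) + 3×(0.203−0.0211)] / (0.065−0.0211)
   = 5.35 × 1.5668 / 0.0439 = 190.9426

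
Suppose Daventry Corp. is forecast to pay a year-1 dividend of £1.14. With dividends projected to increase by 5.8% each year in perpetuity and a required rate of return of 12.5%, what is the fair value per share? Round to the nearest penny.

£17.01

Gordon growth model: P₀ = D₁/(r − g), with D₁ = 1.14 given directly.
P₀ = 1.1400 / (0.125 − 0.058) = 1.1400 / 0.067 = 17.0149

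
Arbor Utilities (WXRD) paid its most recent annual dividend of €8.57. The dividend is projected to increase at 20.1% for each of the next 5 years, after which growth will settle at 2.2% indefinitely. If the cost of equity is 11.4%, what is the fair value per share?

Two-stage DDM. Project D₁…D_5 at 0.201, terminal growth 0.022, discount at r = 0.114.
D_1 = 10.2926
D_2 = 12.3614
D_3 = 14.8460
D_4 = 17.8301
D_5 = 21.4139
Terminal value at t=5: TV = D_6/(r−g) = 21.8850/(0.114−0.022) = 237.8805
P₀ = 10.2926/(1+0.114)^1 + 12.3614/(1+0.114)^2 + 14.8460/(1+0.114)^3 + 17.8301/(1+0.114)^4 + 21.4139/(1+0.114)^5 + 237.8805/(1+0.114)^5 = 192.6521

€192.65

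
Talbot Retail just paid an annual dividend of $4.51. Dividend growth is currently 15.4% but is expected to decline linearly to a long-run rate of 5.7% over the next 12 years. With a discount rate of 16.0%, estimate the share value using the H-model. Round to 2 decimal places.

$71.77

H-model: P₀ = D₀[(1+g_L) + H(g_S−g_L)]/(r−g_L), with H = 12/2 = 6.
P₀ = 4.51 × [(1+0.057) + 6×(0.154−0.057)] / (0.16−0.057)
   = 4.51 × 1.6390 / 0.103 = 71.7659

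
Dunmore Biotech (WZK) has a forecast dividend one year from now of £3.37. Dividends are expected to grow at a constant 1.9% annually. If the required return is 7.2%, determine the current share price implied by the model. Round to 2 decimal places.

Gordon growth model: P₀ = D₁/(r − g), with D₁ = 3.37 given directly.
P₀ = 3.3700 / (0.072 − 0.019) = 3.3700 / 0.053 = 63.5849

£63.58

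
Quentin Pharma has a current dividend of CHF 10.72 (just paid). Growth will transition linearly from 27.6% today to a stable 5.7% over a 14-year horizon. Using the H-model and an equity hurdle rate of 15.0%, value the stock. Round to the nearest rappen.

H-model: P₀ = D₀[(1+g_L) + H(g_S−g_L)]/(r−g_L), with H = 14/2 = 7.
P₀ = 10.72 × [(1+0.057) + 7×(0.276−0.057)] / (0.15−0.057)
   = 10.72 × 2.5900 / 0.093 = 298.5462

CHF 298.55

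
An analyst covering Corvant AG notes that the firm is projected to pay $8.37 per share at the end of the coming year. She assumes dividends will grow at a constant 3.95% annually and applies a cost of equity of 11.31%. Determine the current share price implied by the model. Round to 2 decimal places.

Gordon growth model: P₀ = D₁/(r − g), with D₁ = 8.37 given directly.
P₀ = 8.3700 / (0.1131 − 0.0395) = 8.3700 / 0.0736 = 113.7228

$113.72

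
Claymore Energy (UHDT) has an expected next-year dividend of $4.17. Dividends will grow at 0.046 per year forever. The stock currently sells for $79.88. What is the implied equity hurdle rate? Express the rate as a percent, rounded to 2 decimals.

9.82%

Rearranging the constant-growth DDM: r = D₁/P₀ + g.
r = 4.1700 / 79.88 + 0.046 = 0.05220 + 0.046 = 0.09820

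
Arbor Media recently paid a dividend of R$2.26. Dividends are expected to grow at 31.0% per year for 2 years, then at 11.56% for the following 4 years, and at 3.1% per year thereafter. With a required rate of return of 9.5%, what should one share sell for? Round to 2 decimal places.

R$75.64

Three-stage DDM. Project D₁…D_6; terminal Gordon value at t=6 with g = 0.031; discount at r = 0.095.
D_1 = 2.9606
D_2 = 3.8784
D_3 = 4.3267
D_4 = 4.8269
D_5 = 5.3849
D_6 = 6.0074
TV_6 = 6.1936/(0.095−0.031) = 96.7751
P₀ = Σ Dₜ/(1+r)ᵗ + TV_6/(1+r)^6 = 75.6378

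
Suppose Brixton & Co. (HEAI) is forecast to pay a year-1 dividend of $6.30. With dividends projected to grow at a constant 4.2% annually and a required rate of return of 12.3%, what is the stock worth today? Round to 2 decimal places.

Gordon growth model: P₀ = D₁/(r − g), with D₁ = 6.30 given directly.
P₀ = 6.3000 / (0.123 − 0.042) = 6.3000 / 0.081 = 77.7778

$77.78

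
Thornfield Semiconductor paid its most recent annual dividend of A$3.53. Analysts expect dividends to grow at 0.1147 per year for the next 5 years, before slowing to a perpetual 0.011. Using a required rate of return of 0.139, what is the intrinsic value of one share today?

Two-stage DDM. Project D₁…D_5 at 0.1147, terminal growth 0.011, discount at r = 0.139.
D_1 = 3.9349
D_2 = 4.3862
D_3 = 4.8893
D_4 = 5.4501
D_5 = 6.0753
Terminal value at t=5: TV = D_6/(r−g) = 6.1421/(0.139−0.011) = 47.9850
P₀ = 3.9349/(1+0.139)^1 + 4.3862/(1+0.139)^2 + 4.8893/(1+0.139)^3 + 5.4501/(1+0.139)^4 + 6.0753/(1+0.139)^5 + 47.9850/(1+0.139)^5 = 41.5835

A$41.58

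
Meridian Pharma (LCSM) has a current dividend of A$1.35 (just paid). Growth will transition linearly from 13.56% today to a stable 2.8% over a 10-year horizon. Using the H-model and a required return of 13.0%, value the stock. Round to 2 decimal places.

A$20.73

H-model: P₀ = D₀[(1+g_L) + H(g_S−g_L)]/(r−g_L), with H = 10/2 = 5.
P₀ = 1.35 × [(1+0.028) + 5×(0.1356−0.028)] / (0.13−0.028)
   = 1.35 × 1.5660 / 0.102 = 20.7265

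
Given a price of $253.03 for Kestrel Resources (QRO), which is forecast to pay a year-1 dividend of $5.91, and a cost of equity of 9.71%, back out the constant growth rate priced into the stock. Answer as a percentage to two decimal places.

From P₀ = D₁/(r − g), the implied growth is g = r − D₁/P₀.
g = 0.0971 − 5.91/253.03 = 0.0971 − 0.02336 = 0.07374

7.37%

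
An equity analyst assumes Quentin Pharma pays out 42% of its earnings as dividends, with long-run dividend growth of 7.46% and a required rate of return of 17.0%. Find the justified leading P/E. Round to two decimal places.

4.40

Justified leading P/E = b/(r−g) = 0.42/(0.17−0.0746) = 4.4025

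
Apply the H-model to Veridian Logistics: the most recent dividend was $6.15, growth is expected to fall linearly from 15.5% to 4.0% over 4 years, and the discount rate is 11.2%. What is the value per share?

H-model: P₀ = D₀[(1+g_L) + H(g_S−g_L)]/(r−g_L), with H = 4/2 = 2.
P₀ = 6.15 × [(1+0.04) + 2×(0.155−0.04)] / (0.112−0.04)
   = 6.15 × 1.2700 / 0.072 = 108.4792

$108.48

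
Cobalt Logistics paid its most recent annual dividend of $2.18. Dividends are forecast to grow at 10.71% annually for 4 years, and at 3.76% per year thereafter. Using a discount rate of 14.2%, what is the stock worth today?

$27.21

Two-stage DDM. Project D₁…D_4 at 0.1071, terminal growth 0.0376, discount at r = 0.142.
D_1 = 2.4135
D_2 = 2.6720
D_3 = 2.9581
D_4 = 3.2749
Terminal value at t=4: TV = D_5/(r−g) = 3.3981/(0.142−0.0376) = 32.5487
P₀ = 2.4135/(1+0.142)^1 + 2.6720/(1+0.142)^2 + 2.9581/(1+0.142)^3 + 3.2749/(1+0.142)^4 + 32.5487/(1+0.142)^4 = 27.2106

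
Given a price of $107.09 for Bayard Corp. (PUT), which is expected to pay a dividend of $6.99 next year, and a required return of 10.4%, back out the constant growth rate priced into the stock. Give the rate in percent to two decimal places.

From P₀ = D₁/(r − g), the implied growth is g = r − D₁/P₀.
g = 0.104 − 6.99/107.09 = 0.104 − 0.06527 = 0.03873

3.87%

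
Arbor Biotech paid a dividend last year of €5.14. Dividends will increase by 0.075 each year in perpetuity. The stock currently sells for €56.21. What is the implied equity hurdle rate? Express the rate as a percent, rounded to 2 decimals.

Rearranging the constant-growth DDM: r = D₁/P₀ + g.
D₁ = 5.14 × (1 + 0.075) = 5.5255.
r = 5.5255 / 56.21 + 0.075 = 0.09830 + 0.075 = 0.17330

17.33%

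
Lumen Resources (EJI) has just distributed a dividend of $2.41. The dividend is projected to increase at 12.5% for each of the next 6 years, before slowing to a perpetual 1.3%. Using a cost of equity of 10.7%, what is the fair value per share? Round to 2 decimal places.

Two-stage DDM. Project D₁…D_6 at 0.125, terminal growth 0.013, discount at r = 0.107.
D_1 = 2.7113
D_2 = 3.0502
D_3 = 3.4314
D_4 = 3.8604
D_5 = 4.3429
D_6 = 4.8858
Terminal value at t=6: TV = D_7/(r−g) = 4.9493/(0.107−0.013) = 52.6519
P₀ = 2.7113/(1+0.107)^1 + 3.0502/(1+0.107)^2 + 3.4314/(1+0.107)^3 + 3.8604/(1+0.107)^4 + 4.3429/(1+0.107)^5 + 4.8858/(1+0.107)^6 + 52.6519/(1+0.107)^6 = 43.9163

$43.92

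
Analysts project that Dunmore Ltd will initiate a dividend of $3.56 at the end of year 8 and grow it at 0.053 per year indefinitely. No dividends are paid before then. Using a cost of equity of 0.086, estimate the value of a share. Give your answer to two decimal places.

Deferred-dividend DDM. At t=7 the remaining stream is a growing perpetuity with first payment D_8 = 3.56.
V_7 = D_8/(r−g) = 3.56/(0.086−0.053) = 107.8788
P₀ = V_7/(1+r)^7 = 107.8788/(1+0.086)^7 = 60.5518

$60.55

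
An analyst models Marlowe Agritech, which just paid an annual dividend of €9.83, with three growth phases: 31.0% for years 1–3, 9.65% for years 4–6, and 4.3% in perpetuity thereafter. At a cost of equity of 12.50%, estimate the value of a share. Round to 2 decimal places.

Three-stage DDM. Project D₁…D_6; terminal Gordon value at t=6 with g = 0.043; discount at r = 0.125.
D_1 = 12.8773
D_2 = 16.8693
D_3 = 22.0987
D_4 = 24.2313
D_5 = 26.5696
D_6 = 29.1335
TV_6 = 30.3863/(0.125−0.043) = 370.5645
P₀ = Σ Dₜ/(1+r)ᵗ + TV_6/(1+r)^6 = 267.3267

€267.33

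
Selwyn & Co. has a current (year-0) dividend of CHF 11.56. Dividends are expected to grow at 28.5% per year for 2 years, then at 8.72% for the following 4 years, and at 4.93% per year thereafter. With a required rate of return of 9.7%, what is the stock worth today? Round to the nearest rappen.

CHF 428.07

Three-stage DDM. Project D₁…D_6; terminal Gordon value at t=6 with g = 0.0493; discount at r = 0.097.
D_1 = 14.8546
D_2 = 19.0882
D_3 = 20.7526
D_4 = 22.5623
D_5 = 24.5297
D_6 = 26.6687
TV_6 = 27.9835/(0.097−0.0493) = 586.6555
P₀ = Σ Dₜ/(1+r)ᵗ + TV_6/(1+r)^6 = 428.0681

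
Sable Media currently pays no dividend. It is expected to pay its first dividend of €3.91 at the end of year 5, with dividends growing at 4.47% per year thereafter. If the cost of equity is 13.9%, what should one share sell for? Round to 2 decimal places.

Deferred-dividend DDM. At t=4 the remaining stream is a growing perpetuity with first payment D_5 = 3.91.
V_4 = D_5/(r−g) = 3.91/(0.139−0.0447) = 41.4634
P₀ = V_4/(1+r)^4 = 41.4634/(1+0.139)^4 = 24.6360

€24.64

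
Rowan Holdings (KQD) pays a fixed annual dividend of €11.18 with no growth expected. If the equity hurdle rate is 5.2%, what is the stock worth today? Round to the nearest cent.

€215.00

Zero-growth DDM (perpetuity): P₀ = D/r = 11.18 / 0.052 = 215.0000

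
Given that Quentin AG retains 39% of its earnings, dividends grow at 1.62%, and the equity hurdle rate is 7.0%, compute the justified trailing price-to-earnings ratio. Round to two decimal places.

11.52

Payout ratio b = 1 − 0.39 = 0.61.
Justified trailing P/E = b(1+g)/(r−g) = 0.61×(1+0.0162)/(0.07−0.0162) = 11.5220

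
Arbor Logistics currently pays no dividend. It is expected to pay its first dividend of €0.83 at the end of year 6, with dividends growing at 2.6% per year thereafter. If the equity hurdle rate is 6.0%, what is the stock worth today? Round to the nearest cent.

Deferred-dividend DDM. At t=5 the remaining stream is a growing perpetuity with first payment D_6 = 0.83.
V_5 = D_6/(r−g) = 0.83/(0.06−0.026) = 24.4118
P₀ = V_5/(1+r)^5 = 24.4118/(1+0.06)^5 = 18.2419

€18.24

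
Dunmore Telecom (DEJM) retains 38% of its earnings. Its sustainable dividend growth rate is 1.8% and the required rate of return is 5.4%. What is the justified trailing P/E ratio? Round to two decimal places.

17.53

Payout ratio b = 1 − 0.38 = 0.62.
Justified trailing P/E = b(1+g)/(r−g) = 0.62×(1+0.018)/(0.054−0.018) = 17.5322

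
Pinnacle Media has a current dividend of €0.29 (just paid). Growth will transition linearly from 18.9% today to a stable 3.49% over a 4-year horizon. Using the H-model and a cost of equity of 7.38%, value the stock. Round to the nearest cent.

H-model: P₀ = D₀[(1+g_L) + H(g_S−g_L)]/(r−g_L), with H = 4/2 = 2.
P₀ = 0.29 × [(1+0.0349) + 2×(0.189−0.0349)] / (0.0738−0.0349)
   = 0.29 × 1.3431 / 0.0389 = 10.0128

€10.01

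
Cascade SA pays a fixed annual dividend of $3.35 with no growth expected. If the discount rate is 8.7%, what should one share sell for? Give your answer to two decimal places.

$38.51

Zero-growth DDM (perpetuity): P₀ = D/r = 3.35 / 0.087 = 38.5057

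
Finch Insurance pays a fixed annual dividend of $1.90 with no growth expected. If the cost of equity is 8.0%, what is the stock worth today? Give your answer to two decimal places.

$23.75

Zero-growth DDM (perpetuity): P₀ = D/r = 1.90 / 0.08 = 23.7500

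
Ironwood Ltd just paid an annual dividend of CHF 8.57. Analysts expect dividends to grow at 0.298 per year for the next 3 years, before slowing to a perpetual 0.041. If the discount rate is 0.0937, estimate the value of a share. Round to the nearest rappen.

CHF 319.54

Two-stage DDM. Project D₁…D_3 at 0.298, terminal growth 0.041, discount at r = 0.0937.
D_1 = 11.1239
D_2 = 14.4388
D_3 = 18.7415
Terminal value at t=3: TV = D_4/(r−g) = 19.5099/(0.0937−0.041) = 370.2073
P₀ = 11.1239/(1+0.0937)^1 + 14.4388/(1+0.0937)^2 + 18.7415/(1+0.0937)^3 + 370.2073/(1+0.0937)^3 = 319.5436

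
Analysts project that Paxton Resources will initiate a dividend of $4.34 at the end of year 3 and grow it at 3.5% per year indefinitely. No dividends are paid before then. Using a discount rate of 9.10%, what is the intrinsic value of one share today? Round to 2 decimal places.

$65.11

Deferred-dividend DDM. At t=2 the remaining stream is a growing perpetuity with first payment D_3 = 4.34.
V_2 = D_3/(r−g) = 4.34/(0.091−0.035) = 77.5000
P₀ = V_2/(1+r)^2 = 77.5000/(1+0.091)^2 = 65.1107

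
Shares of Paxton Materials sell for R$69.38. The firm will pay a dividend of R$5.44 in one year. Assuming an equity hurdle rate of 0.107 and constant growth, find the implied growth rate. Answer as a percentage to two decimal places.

From P₀ = D₁/(r − g), the implied growth is g = r − D₁/P₀.
g = 0.107 − 5.44/69.38 = 0.107 − 0.07841 = 0.02859

2.86%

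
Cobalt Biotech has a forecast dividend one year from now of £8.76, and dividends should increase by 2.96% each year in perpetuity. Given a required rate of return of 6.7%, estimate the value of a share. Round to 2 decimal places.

£234.22

Gordon growth model: P₀ = D₁/(r − g), with D₁ = 8.76 given directly.
P₀ = 8.7600 / (0.067 − 0.0296) = 8.7600 / 0.0374 = 234.2246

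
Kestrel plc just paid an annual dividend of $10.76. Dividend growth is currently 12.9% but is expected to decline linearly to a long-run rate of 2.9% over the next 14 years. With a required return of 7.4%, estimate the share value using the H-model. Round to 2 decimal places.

$413.42

H-model: P₀ = D₀[(1+g_L) + H(g_S−g_L)]/(r−g_L), with H = 14/2 = 7.
P₀ = 10.76 × [(1+0.029) + 7×(0.129−0.029)] / (0.074−0.029)
   = 10.76 × 1.7290 / 0.045 = 413.4231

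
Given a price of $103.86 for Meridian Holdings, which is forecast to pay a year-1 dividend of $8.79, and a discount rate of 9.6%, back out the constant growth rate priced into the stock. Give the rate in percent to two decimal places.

From P₀ = D₁/(r − g), the implied growth is g = r − D₁/P₀.
g = 0.096 − 8.79/103.86 = 0.096 − 0.08463 = 0.01137

1.14%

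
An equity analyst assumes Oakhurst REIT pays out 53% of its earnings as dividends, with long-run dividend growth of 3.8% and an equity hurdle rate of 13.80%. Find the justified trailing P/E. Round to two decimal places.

5.50

Justified trailing P/E = b(1+g)/(r−g) = 0.53×(1+0.038)/(0.138−0.038) = 5.5014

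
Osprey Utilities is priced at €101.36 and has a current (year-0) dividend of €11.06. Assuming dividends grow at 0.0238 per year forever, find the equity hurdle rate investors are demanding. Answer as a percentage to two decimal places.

Rearranging the constant-growth DDM: r = D₁/P₀ + g.
D₁ = 11.06 × (1 + 0.0238) = 11.3232.
r = 11.3232 / 101.36 + 0.0238 = 0.11171 + 0.0238 = 0.13551

13.55%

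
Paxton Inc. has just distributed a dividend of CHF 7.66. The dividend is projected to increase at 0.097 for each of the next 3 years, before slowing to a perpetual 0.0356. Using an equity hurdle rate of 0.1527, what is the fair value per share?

Two-stage DDM. Project D₁…D_3 at 0.097, terminal growth 0.0356, discount at r = 0.1527.
D_1 = 8.4030
D_2 = 9.2181
D_3 = 10.1123
Terminal value at t=3: TV = D_4/(r−g) = 10.4723/(0.1527−0.0356) = 89.4301
P₀ = 8.4030/(1+0.1527)^1 + 9.2181/(1+0.1527)^2 + 10.1123/(1+0.1527)^3 + 89.4301/(1+0.1527)^3 = 79.2194

CHF 79.22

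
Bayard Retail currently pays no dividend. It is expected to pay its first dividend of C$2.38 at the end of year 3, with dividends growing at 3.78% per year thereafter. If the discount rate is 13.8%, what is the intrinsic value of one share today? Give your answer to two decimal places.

C$18.34

Deferred-dividend DDM. At t=2 the remaining stream is a growing perpetuity with first payment D_3 = 2.38.
V_2 = D_3/(r−g) = 2.38/(0.138−0.0378) = 23.7525
P₀ = V_2/(1+r)^2 = 23.7525/(1+0.138)^2 = 18.3411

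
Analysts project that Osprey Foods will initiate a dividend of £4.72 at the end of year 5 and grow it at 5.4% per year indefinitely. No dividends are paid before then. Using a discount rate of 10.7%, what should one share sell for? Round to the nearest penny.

£59.30

Deferred-dividend DDM. At t=4 the remaining stream is a growing perpetuity with first payment D_5 = 4.72.
V_4 = D_5/(r−g) = 4.72/(0.107−0.054) = 89.0566
P₀ = V_4/(1+r)^4 = 89.0566/(1+0.107)^4 = 59.3029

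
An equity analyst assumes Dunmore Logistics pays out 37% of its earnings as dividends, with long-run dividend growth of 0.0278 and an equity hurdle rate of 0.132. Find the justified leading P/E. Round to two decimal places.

Justified leading P/E = b/(r−g) = 0.37/(0.132−0.0278) = 3.5509

3.55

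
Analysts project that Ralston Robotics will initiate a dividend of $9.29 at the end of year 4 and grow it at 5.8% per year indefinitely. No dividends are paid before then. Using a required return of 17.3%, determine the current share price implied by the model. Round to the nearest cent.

$50.05

Deferred-dividend DDM. At t=3 the remaining stream is a growing perpetuity with first payment D_4 = 9.29.
V_3 = D_4/(r−g) = 9.29/(0.173−0.058) = 80.7826
P₀ = V_3/(1+r)^3 = 80.7826/(1+0.173)^3 = 50.0523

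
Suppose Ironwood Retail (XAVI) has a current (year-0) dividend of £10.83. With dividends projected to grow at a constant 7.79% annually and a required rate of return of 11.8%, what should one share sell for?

£291.11

Gordon growth model: P₀ = D₁/(r − g). D₁ = 10.83 × (1 + 0.0779) = 11.6737.
P₀ = 11.6737 / (0.118 − 0.0779) = 11.6737 / 0.0401 = 291.1136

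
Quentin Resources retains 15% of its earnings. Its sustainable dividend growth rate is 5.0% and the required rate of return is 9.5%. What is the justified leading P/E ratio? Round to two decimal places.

Payout ratio b = 1 − 0.15 = 0.85.
Justified leading P/E = b/(r−g) = 0.85/(0.095−0.05) = 18.8889

18.89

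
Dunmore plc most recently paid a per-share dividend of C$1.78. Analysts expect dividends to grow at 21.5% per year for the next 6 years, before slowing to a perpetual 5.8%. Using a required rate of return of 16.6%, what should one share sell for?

Two-stage DDM. Project D₁…D_6 at 0.215, terminal growth 0.058, discount at r = 0.166.
D_1 = 2.1627
D_2 = 2.6277
D_3 = 3.1926
D_4 = 3.8790
D_5 = 4.7130
D_6 = 5.7263
Terminal value at t=6: TV = D_7/(r−g) = 6.0585/(0.166−0.058) = 56.0970
P₀ = 2.1627/(1+0.166)^1 + 2.6277/(1+0.166)^2 + 3.1926/(1+0.166)^3 + 3.8790/(1+0.166)^4 + 4.7130/(1+0.166)^5 + 5.7263/(1+0.166)^6 + 56.0970/(1+0.166)^6 = 34.6884

C$34.69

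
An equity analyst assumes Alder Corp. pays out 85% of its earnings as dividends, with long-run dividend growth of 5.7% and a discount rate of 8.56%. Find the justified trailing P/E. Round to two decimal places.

Justified trailing P/E = b(1+g)/(r−g) = 0.85×(1+0.057)/(0.0856−0.057) = 31.4143

31.41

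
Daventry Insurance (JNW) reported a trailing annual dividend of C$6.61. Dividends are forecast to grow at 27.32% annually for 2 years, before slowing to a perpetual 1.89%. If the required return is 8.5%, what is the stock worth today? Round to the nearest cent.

C$157.16

Two-stage DDM. Project D₁…D_2 at 0.2732, terminal growth 0.0189, discount at r = 0.085.
D_1 = 8.4159
D_2 = 10.7151
Terminal value at t=2: TV = D_3/(r−g) = 10.9176/(0.085−0.0189) = 165.1676
P₀ = 8.4159/(1+0.085)^1 + 10.7151/(1+0.085)^2 + 165.1676/(1+0.085)^2 = 157.1610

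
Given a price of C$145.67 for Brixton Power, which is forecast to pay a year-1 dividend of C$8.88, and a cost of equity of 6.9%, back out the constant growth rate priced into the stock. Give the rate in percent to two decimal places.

0.80%

From P₀ = D₁/(r − g), the implied growth is g = r − D₁/P₀.
g = 0.069 − 8.88/145.67 = 0.069 − 0.06096 = 0.00804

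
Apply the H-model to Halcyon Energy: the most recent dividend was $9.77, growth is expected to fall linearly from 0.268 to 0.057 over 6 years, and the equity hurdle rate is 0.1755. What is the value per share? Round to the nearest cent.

$139.34

H-model: P₀ = D₀[(1+g_L) + H(g_S−g_L)]/(r−g_L), with H = 6/2 = 3.
P₀ = 9.77 × [(1+0.057) + 3×(0.268−0.057)] / (0.1755−0.057)
   = 9.77 × 1.6900 / 0.1185 = 139.3359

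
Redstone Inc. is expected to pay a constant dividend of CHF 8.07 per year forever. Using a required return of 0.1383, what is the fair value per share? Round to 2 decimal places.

CHF 58.35

Zero-growth DDM (perpetuity): P₀ = D/r = 8.07 / 0.1383 = 58.3514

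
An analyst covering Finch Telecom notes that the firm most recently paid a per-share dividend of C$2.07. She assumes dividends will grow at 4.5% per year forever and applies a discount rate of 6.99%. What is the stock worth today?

C$86.87

Gordon growth model: P₀ = D₁/(r − g). D₁ = 2.07 × (1 + 0.045) = 2.1631.
P₀ = 2.1631 / (0.0699 − 0.045) = 2.1631 / 0.0249 = 86.8735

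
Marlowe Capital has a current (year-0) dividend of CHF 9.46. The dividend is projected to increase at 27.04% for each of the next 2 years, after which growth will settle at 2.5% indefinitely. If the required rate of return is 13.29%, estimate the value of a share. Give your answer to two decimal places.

CHF 135.51

Two-stage DDM. Project D₁…D_2 at 0.2704, terminal growth 0.025, discount at r = 0.1329.
D_1 = 12.0180
D_2 = 15.2676
Terminal value at t=2: TV = D_3/(r−g) = 15.6493/(0.1329−0.025) = 145.0356
P₀ = 12.0180/(1+0.1329)^1 + 15.2676/(1+0.1329)^2 + 145.0356/(1+0.1329)^2 = 135.5072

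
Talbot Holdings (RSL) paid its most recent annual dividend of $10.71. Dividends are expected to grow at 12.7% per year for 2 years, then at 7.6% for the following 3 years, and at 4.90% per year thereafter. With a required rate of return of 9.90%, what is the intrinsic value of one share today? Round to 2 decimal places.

Three-stage DDM. Project D₁…D_5; terminal Gordon value at t=5 with g = 0.049; discount at r = 0.099.
D_1 = 12.0702
D_2 = 13.6031
D_3 = 14.6369
D_4 = 15.7493
D_5 = 16.9463
TV_5 = 17.7766/(0.099−0.049) = 355.5327
P₀ = Σ Dₜ/(1+r)ᵗ + TV_5/(1+r)^5 = 276.4030

$276.40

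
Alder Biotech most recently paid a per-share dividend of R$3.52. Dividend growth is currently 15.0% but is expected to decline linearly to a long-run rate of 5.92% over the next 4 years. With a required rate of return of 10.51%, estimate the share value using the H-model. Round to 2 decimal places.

R$95.16

H-model: P₀ = D₀[(1+g_L) + H(g_S−g_L)]/(r−g_L), with H = 4/2 = 2.
P₀ = 3.52 × [(1+0.0592) + 2×(0.15−0.0592)] / (0.1051−0.0592)
   = 3.52 × 1.2408 / 0.0459 = 95.1550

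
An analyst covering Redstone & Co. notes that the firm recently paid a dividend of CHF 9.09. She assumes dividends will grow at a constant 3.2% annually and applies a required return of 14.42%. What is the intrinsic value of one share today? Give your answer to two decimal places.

Gordon growth model: P₀ = D₁/(r − g). D₁ = 9.09 × (1 + 0.032) = 9.3809.
P₀ = 9.3809 / (0.1442 − 0.032) = 9.3809 / 0.1122 = 83.6086

CHF 83.61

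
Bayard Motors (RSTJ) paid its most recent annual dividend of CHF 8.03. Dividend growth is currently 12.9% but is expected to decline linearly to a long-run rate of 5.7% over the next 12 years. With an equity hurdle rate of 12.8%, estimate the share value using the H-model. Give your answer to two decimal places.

H-model: P₀ = D₀[(1+g_L) + H(g_S−g_L)]/(r−g_L), with H = 12/2 = 6.
P₀ = 8.03 × [(1+0.057) + 6×(0.129−0.057)] / (0.128−0.057)
   = 8.03 × 1.4890 / 0.071 = 168.4038

CHF 168.40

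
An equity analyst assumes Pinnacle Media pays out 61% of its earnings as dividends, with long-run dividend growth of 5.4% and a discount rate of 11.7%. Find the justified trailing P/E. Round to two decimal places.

10.21

Justified trailing P/E = b(1+g)/(r−g) = 0.61×(1+0.054)/(0.117−0.054) = 10.2054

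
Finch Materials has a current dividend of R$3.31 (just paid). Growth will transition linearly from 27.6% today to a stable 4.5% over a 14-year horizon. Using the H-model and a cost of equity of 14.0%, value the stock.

H-model: P₀ = D₀[(1+g_L) + H(g_S−g_L)]/(r−g_L), with H = 14/2 = 7.
P₀ = 3.31 × [(1+0.045) + 7×(0.276−0.045)] / (0.14−0.045)
   = 3.31 × 2.6620 / 0.095 = 92.7497

R$92.75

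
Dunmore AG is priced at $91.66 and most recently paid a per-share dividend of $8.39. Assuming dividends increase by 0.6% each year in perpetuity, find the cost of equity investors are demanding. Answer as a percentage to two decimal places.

9.81%

Rearranging the constant-growth DDM: r = D₁/P₀ + g.
D₁ = 8.39 × (1 + 0.006) = 8.4403.
r = 8.4403 / 91.66 + 0.006 = 0.09208 + 0.006 = 0.09808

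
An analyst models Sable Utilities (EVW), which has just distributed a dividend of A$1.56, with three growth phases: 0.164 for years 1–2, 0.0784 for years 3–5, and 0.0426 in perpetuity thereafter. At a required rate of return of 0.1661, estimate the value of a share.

A$17.49

Three-stage DDM. Project D₁…D_5; terminal Gordon value at t=5 with g = 0.0426; discount at r = 0.1661.
D_1 = 1.8158
D_2 = 2.1136
D_3 = 2.2793
D_4 = 2.4580
D_5 = 2.6508
TV_5 = 2.7637/(0.1661−0.0426) = 22.3780
P₀ = Σ Dₜ/(1+r)ᵗ + TV_5/(1+r)^5 = 17.4865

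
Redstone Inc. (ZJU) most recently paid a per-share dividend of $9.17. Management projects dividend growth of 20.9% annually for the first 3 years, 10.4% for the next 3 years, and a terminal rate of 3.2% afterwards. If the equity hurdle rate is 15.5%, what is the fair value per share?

$136.07

Three-stage DDM. Project D₁…D_6; terminal Gordon value at t=6 with g = 0.032; discount at r = 0.155.
D_1 = 11.0865
D_2 = 13.4036
D_3 = 16.2050
D_4 = 17.8903
D_5 = 19.7509
D_6 = 21.8050
TV_6 = 22.5027/(0.155−0.032) = 182.9490
P₀ = Σ Dₜ/(1+r)ᵗ + TV_6/(1+r)^6 = 136.0716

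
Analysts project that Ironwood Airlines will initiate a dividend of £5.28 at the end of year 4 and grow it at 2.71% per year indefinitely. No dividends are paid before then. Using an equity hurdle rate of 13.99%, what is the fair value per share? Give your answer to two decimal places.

£31.60

Deferred-dividend DDM. At t=3 the remaining stream is a growing perpetuity with first payment D_4 = 5.28.
V_3 = D_4/(r−g) = 5.28/(0.1399−0.0271) = 46.8085
P₀ = V_3/(1+r)^3 = 46.8085/(1+0.1399)^3 = 31.6027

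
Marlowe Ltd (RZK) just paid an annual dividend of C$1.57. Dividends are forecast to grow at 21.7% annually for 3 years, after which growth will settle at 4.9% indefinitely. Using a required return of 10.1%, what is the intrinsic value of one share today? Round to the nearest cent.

Two-stage DDM. Project D₁…D_3 at 0.217, terminal growth 0.049, discount at r = 0.101.
D_1 = 1.9107
D_2 = 2.3253
D_3 = 2.8299
Terminal value at t=3: TV = D_4/(r−g) = 2.9686/(0.101−0.049) = 57.0878
P₀ = 1.9107/(1+0.101)^1 + 2.3253/(1+0.101)^2 + 2.8299/(1+0.101)^3 + 57.0878/(1+0.101)^3 = 48.5482

C$48.55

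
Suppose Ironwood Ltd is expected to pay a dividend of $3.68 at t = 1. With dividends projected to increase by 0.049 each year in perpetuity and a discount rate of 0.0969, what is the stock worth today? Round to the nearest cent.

Gordon growth model: P₀ = D₁/(r − g), with D₁ = 3.68 given directly.
P₀ = 3.6800 / (0.0969 − 0.049) = 3.6800 / 0.0479 = 76.8267

$76.83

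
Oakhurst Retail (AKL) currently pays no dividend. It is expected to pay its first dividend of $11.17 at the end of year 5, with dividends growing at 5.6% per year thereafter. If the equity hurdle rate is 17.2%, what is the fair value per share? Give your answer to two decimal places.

$51.04

Deferred-dividend DDM. At t=4 the remaining stream is a growing perpetuity with first payment D_5 = 11.17.
V_4 = D_5/(r−g) = 11.17/(0.172−0.056) = 96.2931
P₀ = V_4/(1+r)^4 = 96.2931/(1+0.172)^4 = 51.0370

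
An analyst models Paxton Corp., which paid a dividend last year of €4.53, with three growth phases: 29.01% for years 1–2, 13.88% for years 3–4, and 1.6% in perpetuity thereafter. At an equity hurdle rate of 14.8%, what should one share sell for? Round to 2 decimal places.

Three-stage DDM. Project D₁…D_4; terminal Gordon value at t=4 with g = 0.016; discount at r = 0.148.
D_1 = 5.8442
D_2 = 7.5395
D_3 = 8.5860
D_4 = 9.7778
TV_4 = 9.9342/(0.148−0.016) = 75.2592
P₀ = Σ Dₜ/(1+r)ᵗ + TV_4/(1+r)^4 = 65.4465

€65.45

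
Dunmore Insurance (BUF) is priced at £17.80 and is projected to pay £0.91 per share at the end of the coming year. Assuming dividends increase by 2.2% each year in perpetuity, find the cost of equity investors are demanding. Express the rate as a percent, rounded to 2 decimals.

Rearranging the constant-growth DDM: r = D₁/P₀ + g.
r = 0.9100 / 17.80 + 0.022 = 0.05112 + 0.022 = 0.07312

7.31%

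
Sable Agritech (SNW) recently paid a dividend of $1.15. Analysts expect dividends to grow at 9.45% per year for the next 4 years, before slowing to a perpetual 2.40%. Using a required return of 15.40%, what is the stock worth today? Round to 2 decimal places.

$11.37

Two-stage DDM. Project D₁…D_4 at 0.0945, terminal growth 0.024, discount at r = 0.154.
D_1 = 1.2587
D_2 = 1.3776
D_3 = 1.5078
D_4 = 1.6503
Terminal value at t=4: TV = D_5/(r−g) = 1.6899/(0.154−0.024) = 12.9992
P₀ = 1.2587/(1+0.154)^1 + 1.3776/(1+0.154)^2 + 1.5078/(1+0.154)^3 + 1.6503/(1+0.154)^4 + 12.9992/(1+0.154)^4 = 11.3667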